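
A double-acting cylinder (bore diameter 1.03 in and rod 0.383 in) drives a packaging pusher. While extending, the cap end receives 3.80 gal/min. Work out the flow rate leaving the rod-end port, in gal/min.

Cap-side area A_cap = π/4 × (1.03 in)² = 0.8332 in^2
Rod-side annular area A_ann = π/4 × (1.03² − 0.383²) = 0.7180 in^2
Piston speed v = Q_in/A_cap; rod-end outflow Q_out = v × A_ann = Q_in × A_ann/A_cap.

Q_out ≈ 3.27 gal/min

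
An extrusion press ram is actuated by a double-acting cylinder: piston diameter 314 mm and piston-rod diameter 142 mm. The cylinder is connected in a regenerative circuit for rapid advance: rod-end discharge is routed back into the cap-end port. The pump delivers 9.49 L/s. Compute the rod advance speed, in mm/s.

v ≈ 599 mm/s

In regeneration the rod-end outflow joins the pump flow into the cap end, so the net volume the pump must supply per unit advance equals the rod cross-section area.
Rod cross-section A_rod = π/4 × (142 mm)² = 15840 mm^2
v = Q_pump / A_rod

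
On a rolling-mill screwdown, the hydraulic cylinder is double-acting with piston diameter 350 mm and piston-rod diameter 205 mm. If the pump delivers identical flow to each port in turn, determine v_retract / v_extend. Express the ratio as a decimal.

v_ret/v_ext ≈ 1.52

Cap-side area A_cap = π/4 × (350 mm)² = 96210 mm^2
Rod-side annular area A_ann = π/4 × (350² − 205²) = 63200 mm^2
For equal Q, v ∝ 1/A, so v_ret/v_ext = A_cap/A_ann.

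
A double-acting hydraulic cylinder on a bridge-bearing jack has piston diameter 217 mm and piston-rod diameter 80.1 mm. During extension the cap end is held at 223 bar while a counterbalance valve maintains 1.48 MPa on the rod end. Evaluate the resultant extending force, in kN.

F ≈ 777 kN

Cap-side area A_cap = π/4 × (217 mm)² = 36980 mm^2
Rod-side annular area A_ann = π/4 × (217² − 80.1²) = 31940 mm^2
Net thrust = P_cap·A_cap − P_rod·A_ann = 824.7 kN − 47.28 kN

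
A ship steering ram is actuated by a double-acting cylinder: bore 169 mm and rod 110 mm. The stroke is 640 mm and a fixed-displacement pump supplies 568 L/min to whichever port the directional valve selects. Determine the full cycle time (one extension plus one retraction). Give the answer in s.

Cap-side area A_cap = π/4 × (169 mm)² = 22430 mm^2
Rod-side annular area A_ann = π/4 × (169² − 110²) = 12930 mm^2
t_ext = A_cap·L/Q = 1.517 s
t_ret = A_ann·L/Q = 0.8740 s
t_cycle = t_ext + t_ret

t ≈ 2.39 s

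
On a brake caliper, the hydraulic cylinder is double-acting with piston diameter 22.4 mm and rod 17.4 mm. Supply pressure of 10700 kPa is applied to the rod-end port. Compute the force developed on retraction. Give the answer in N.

Rod-side annular area A_ann = π/4 × (22.4² − 17.4²) = 156.3 mm^2
On retraction the pressure acts on the annular area (bore minus rod).
F = P × A_ann

F ≈ 1670 N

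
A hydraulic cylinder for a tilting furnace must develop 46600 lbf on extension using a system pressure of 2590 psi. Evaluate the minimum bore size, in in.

D ≈ 4.79 in

Extension force acts on the full piston face: F = P × (π/4)D².
D = √(4F / (πP)) = √(4 × 46600 lbf / (π × 2590 psi))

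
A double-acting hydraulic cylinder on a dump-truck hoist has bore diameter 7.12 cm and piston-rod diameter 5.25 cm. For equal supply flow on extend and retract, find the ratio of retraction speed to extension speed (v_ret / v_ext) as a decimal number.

v_ret/v_ext ≈ 2.19

Cap-side area A_cap = π/4 × (7.12 cm)² = 39.82 cm^2
Rod-side annular area A_ann = π/4 × (7.12² − 5.25²) = 18.17 cm^2
For equal Q, v ∝ 1/A, so v_ret/v_ext = A_cap/A_ann.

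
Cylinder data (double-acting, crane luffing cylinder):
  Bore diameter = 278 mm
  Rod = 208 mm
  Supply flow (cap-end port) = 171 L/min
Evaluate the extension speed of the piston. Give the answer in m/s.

v ≈ 0.0470 m/s

Cap-side area A_cap = π/4 × (278 mm)² = 60700 mm^2
v = Q / A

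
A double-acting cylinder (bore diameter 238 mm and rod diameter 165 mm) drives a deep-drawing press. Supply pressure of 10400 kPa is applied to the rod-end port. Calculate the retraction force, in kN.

Rod-side annular area A_ann = π/4 × (238² − 165²) = 23110 mm^2
On retraction the pressure acts on the annular area (bore minus rod).
F = P × A_ann

F ≈ 240 kN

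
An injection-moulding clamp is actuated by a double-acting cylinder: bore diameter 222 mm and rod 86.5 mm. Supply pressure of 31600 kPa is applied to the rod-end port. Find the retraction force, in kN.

F ≈ 1040 kN

Rod-side annular area A_ann = π/4 × (222² − 86.5²) = 32830 mm^2
On retraction the pressure acts on the annular area (bore minus rod).
F = P × A_ann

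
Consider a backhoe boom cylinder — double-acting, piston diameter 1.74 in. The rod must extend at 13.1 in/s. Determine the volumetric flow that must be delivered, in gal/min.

Cap-side area A_cap = π/4 × (1.74 in)² = 2.378 in^2
Q = A × v

Q ≈ 8.09 gal/min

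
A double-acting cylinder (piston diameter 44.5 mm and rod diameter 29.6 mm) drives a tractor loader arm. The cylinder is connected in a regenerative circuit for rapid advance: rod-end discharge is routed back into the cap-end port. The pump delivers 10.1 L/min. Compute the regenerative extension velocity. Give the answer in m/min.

In regeneration the rod-end outflow joins the pump flow into the cap end, so the net volume the pump must supply per unit advance equals the rod cross-section area.
Rod cross-section A_rod = π/4 × (29.6 mm)² = 688.1 mm^2
v = Q_pump / A_rod

v ≈ 14.7 m/min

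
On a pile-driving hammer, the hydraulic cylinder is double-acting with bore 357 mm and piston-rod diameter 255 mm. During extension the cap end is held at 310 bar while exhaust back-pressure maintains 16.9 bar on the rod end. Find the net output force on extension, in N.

F ≈ 3.02e6 N

Cap-side area A_cap = π/4 × (357 mm)² = 1.001e5 mm^2
Rod-side annular area A_ann = π/4 × (357² − 255²) = 49030 mm^2
Net thrust = P_cap·A_cap − P_rod·A_ann = 3.103e6 N − 82860 N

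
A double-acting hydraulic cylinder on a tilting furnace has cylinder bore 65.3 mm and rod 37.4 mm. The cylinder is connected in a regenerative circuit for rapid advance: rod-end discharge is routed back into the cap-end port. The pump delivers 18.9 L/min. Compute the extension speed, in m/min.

v ≈ 17.2 m/min

In regeneration the rod-end outflow joins the pump flow into the cap end, so the net volume the pump must supply per unit advance equals the rod cross-section area.
Rod cross-section A_rod = π/4 × (37.4 mm)² = 1099 mm^2
v = Q_pump / A_rod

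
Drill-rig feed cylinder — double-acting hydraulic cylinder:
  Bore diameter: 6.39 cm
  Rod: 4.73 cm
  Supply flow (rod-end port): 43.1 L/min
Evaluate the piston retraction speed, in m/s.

Rod-side annular area A_ann = π/4 × (6.39² − 4.73²) = 14.50 cm^2
Flow into the rod-end port fills the annular volume.
v = Q / A

v ≈ 0.495 m/s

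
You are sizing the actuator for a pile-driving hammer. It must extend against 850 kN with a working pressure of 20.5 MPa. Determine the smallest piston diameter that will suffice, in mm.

D ≈ 230 mm

Extension force acts on the full piston face: F = P × (π/4)D².
D = √(4F / (πP)) = √(4 × 850 kN / (π × 20.5 MPa))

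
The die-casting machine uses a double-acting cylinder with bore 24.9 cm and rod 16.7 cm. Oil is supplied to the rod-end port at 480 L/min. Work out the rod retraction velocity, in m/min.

v ≈ 17.9 m/min

Rod-side annular area A_ann = π/4 × (24.9² − 16.7²) = 267.9 cm^2
Flow into the rod-end port fills the annular volume.
v = Q / A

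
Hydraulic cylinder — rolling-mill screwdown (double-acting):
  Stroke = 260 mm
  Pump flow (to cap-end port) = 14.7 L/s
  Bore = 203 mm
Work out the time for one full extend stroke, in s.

Cap-side area A_cap = π/4 × (203 mm)² = 32370 mm^2
Swept volume V = A × L; t = V / Q = A·L / Q

t ≈ 0.572 s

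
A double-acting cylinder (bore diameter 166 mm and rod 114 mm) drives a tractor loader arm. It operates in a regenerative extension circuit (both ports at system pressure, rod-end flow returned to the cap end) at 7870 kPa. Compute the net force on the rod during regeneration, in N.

With equal pressure on both faces, forces on the annular region cancel; the net push is pressure × rod cross-section.
Rod cross-section A_rod = π/4 × (114 mm)² = 10210 mm^2
F = P × A_rod

F ≈ 80300 N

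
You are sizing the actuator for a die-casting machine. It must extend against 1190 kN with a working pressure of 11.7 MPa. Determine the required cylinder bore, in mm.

D ≈ 360 mm

Extension force acts on the full piston face: F = P × (π/4)D².
D = √(4F / (πP)) = √(4 × 1190 kN / (π × 11.7 MPa))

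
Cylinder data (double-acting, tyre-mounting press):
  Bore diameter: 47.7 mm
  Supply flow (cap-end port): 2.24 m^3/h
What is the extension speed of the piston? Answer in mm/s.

v ≈ 348 mm/s

Cap-side area A_cap = π/4 × (47.7 mm)² = 1787 mm^2
v = Q / A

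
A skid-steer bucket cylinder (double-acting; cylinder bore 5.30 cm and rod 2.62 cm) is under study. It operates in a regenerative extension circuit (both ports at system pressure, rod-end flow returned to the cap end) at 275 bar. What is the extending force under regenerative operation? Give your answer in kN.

F ≈ 14.8 kN

With equal pressure on both faces, forces on the annular region cancel; the net push is pressure × rod cross-section.
Rod cross-section A_rod = π/4 × (2.62 cm)² = 5.391 cm^2
F = P × A_rod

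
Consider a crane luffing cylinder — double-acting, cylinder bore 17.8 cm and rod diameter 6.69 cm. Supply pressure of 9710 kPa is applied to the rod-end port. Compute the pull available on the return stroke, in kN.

F ≈ 207 kN

Rod-side annular area A_ann = π/4 × (17.8² − 6.69²) = 213.7 cm^2
On retraction the pressure acts on the annular area (bore minus rod).
F = P × A_ann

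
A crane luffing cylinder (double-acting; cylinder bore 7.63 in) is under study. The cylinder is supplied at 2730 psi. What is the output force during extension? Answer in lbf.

Cap-side area A_cap = π/4 × (7.63 in)² = 45.72 in^2
F = P × A_cap = 2730 psi × A_cap

F ≈ 1.25e5 lbf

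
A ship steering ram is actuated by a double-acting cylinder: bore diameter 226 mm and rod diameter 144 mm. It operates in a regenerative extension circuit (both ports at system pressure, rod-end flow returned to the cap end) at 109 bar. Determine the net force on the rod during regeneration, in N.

With equal pressure on both faces, forces on the annular region cancel; the net push is pressure × rod cross-section.
Rod cross-section A_rod = π/4 × (144 mm)² = 16290 mm^2
F = P × A_rod

F ≈ 1.78e5 N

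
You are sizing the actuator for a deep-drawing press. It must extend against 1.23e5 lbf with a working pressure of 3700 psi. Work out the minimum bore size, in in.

D ≈ 6.51 in

Extension force acts on the full piston face: F = P × (π/4)D².
D = √(4F / (πP)) = √(4 × 1.23e5 lbf / (π × 3700 psi))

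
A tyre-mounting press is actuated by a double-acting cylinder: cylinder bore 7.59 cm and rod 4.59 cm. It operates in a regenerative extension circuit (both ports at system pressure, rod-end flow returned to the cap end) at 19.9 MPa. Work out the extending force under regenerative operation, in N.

With equal pressure on both faces, forces on the annular region cancel; the net push is pressure × rod cross-section.
Rod cross-section A_rod = π/4 × (4.59 cm)² = 16.55 cm^2
F = P × A_rod

F ≈ 32900 N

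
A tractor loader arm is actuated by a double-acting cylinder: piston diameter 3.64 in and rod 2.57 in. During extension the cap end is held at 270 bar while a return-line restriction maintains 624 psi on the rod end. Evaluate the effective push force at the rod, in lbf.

F ≈ 37500 lbf

Cap-side area A_cap = π/4 × (3.64 in)² = 10.41 in^2
Rod-side annular area A_ann = π/4 × (3.64² − 2.57²) = 5.219 in^2
Net thrust = P_cap·A_cap − P_rod·A_ann = 40750 lbf − 3256 lbf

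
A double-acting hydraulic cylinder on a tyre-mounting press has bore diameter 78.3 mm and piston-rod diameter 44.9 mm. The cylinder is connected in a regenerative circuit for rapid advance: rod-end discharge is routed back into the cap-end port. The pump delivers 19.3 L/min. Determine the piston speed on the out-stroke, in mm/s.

v ≈ 203 mm/s

In regeneration the rod-end outflow joins the pump flow into the cap end, so the net volume the pump must supply per unit advance equals the rod cross-section area.
Rod cross-section A_rod = π/4 × (44.9 mm)² = 1583 mm^2
v = Q_pump / A_rod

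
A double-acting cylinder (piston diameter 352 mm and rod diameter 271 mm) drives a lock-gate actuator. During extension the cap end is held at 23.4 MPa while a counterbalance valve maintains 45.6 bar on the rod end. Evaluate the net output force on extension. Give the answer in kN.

Cap-side area A_cap = π/4 × (352 mm)² = 97310 mm^2
Rod-side annular area A_ann = π/4 × (352² − 271²) = 39630 mm^2
Net thrust = P_cap·A_cap − P_rod·A_ann = 2277 kN − 180.7 kN

F ≈ 2100 kN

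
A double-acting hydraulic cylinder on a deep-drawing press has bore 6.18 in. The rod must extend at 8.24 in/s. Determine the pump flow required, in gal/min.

Cap-side area A_cap = π/4 × (6.18 in)² = 30.00 in^2
Q = A × v

Q ≈ 64.2 gal/min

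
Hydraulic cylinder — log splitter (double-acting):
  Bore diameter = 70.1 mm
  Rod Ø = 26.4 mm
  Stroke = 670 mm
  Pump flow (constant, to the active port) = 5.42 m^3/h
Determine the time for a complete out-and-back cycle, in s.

Cap-side area A_cap = π/4 × (70.1 mm)² = 3859 mm^2
Rod-side annular area A_ann = π/4 × (70.1² − 26.4²) = 3312 mm^2
t_ext = A_cap·L/Q = 1.718 s
t_ret = A_ann·L/Q = 1.474 s
t_cycle = t_ext + t_ret

t ≈ 3.19 s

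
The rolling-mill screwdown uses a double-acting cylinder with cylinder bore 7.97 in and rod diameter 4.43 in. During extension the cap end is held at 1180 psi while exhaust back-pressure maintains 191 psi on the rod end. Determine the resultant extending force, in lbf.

F ≈ 52300 lbf

Cap-side area A_cap = π/4 × (7.97 in)² = 49.89 in^2
Rod-side annular area A_ann = π/4 × (7.97² − 4.43²) = 34.48 in^2
Net thrust = P_cap·A_cap − P_rod·A_ann = 58870 lbf − 6585 lbf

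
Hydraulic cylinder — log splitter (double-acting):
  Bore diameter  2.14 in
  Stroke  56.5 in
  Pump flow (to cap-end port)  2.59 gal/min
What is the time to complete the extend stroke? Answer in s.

Cap-side area A_cap = π/4 × (2.14 in)² = 3.597 in^2
Swept volume V = A × L; t = V / Q = A·L / Q

t ≈ 20.4 s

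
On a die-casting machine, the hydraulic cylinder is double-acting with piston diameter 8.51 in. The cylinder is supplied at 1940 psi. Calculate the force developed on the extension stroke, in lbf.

F ≈ 1.10e5 lbf

Cap-side area A_cap = π/4 × (8.51 in)² = 56.88 in^2
F = P × A_cap = 1940 psi × A_cap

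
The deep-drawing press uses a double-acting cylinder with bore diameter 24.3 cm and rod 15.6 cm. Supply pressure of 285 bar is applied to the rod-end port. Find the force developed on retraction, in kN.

F ≈ 777 kN

Rod-side annular area A_ann = π/4 × (24.3² − 15.6²) = 272.6 cm^2
On retraction the pressure acts on the annular area (bore minus rod).
F = P × A_ann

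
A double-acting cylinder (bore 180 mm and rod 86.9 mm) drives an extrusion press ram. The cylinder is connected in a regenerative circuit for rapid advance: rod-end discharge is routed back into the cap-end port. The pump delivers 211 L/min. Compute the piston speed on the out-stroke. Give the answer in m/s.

v ≈ 0.593 m/s

In regeneration the rod-end outflow joins the pump flow into the cap end, so the net volume the pump must supply per unit advance equals the rod cross-section area.
Rod cross-section A_rod = π/4 × (86.9 mm)² = 5931 mm^2
v = Q_pump / A_rod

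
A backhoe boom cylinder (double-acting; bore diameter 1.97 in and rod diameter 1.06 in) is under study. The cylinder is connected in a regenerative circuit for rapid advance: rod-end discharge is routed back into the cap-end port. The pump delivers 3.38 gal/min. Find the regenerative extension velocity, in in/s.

In regeneration the rod-end outflow joins the pump flow into the cap end, so the net volume the pump must supply per unit advance equals the rod cross-section area.
Rod cross-section A_rod = π/4 × (1.06 in)² = 0.8825 in^2
v = Q_pump / A_rod

v ≈ 14.7 in/s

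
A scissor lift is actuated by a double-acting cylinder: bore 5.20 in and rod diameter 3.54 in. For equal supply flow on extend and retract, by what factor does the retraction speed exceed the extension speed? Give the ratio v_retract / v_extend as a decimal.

v_ret/v_ext ≈ 1.86

Cap-side area A_cap = π/4 × (5.20 in)² = 21.24 in^2
Rod-side annular area A_ann = π/4 × (5.20² − 3.54²) = 11.39 in^2
For equal Q, v ∝ 1/A, so v_ret/v_ext = A_cap/A_ann.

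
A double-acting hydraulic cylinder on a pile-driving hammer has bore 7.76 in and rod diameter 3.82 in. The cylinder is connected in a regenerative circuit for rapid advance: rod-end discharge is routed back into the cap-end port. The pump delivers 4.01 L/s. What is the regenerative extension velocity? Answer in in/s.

In regeneration the rod-end outflow joins the pump flow into the cap end, so the net volume the pump must supply per unit advance equals the rod cross-section area.
Rod cross-section A_rod = π/4 × (3.82 in)² = 11.46 in^2
v = Q_pump / A_rod

v ≈ 21.4 in/s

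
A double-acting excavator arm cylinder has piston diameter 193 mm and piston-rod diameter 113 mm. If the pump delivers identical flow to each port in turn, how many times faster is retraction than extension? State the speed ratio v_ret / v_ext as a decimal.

v_ret/v_ext ≈ 1.52

Cap-side area A_cap = π/4 × (193 mm)² = 29260 mm^2
Rod-side annular area A_ann = π/4 × (193² − 113²) = 19230 mm^2
For equal Q, v ∝ 1/A, so v_ret/v_ext = A_cap/A_ann.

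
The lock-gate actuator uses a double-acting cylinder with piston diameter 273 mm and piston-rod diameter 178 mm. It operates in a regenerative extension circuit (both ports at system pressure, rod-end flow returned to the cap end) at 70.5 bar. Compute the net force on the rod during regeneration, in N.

F ≈ 1.75e5 N

With equal pressure on both faces, forces on the annular region cancel; the net push is pressure × rod cross-section.
Rod cross-section A_rod = π/4 × (178 mm)² = 24880 mm^2
F = P × A_rod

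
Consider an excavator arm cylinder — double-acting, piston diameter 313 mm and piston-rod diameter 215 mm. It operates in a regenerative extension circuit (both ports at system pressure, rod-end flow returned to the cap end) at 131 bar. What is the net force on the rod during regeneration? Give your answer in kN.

F ≈ 476 kN

With equal pressure on both faces, forces on the annular region cancel; the net push is pressure × rod cross-section.
Rod cross-section A_rod = π/4 × (215 mm)² = 36310 mm^2
F = P × A_rod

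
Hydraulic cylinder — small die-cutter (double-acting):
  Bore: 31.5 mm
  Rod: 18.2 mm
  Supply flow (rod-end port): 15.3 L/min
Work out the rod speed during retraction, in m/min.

Rod-side annular area A_ann = π/4 × (31.5² − 18.2²) = 519.2 mm^2
Flow into the rod-end port fills the annular volume.
v = Q / A

v ≈ 29.5 m/min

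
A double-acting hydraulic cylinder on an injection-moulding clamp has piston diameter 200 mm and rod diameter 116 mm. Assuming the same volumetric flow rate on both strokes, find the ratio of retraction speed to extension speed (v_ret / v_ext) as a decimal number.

v_ret/v_ext ≈ 1.51

Cap-side area A_cap = π/4 × (200 mm)² = 31420 mm^2
Rod-side annular area A_ann = π/4 × (200² − 116²) = 20850 mm^2
For equal Q, v ∝ 1/A, so v_ret/v_ext = A_cap/A_ann.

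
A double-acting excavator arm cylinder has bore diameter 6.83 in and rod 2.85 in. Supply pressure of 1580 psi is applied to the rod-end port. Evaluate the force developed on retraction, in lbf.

Rod-side annular area A_ann = π/4 × (6.83² − 2.85²) = 30.26 in^2
On retraction the pressure acts on the annular area (bore minus rod).
F = P × A_ann

F ≈ 47800 lbf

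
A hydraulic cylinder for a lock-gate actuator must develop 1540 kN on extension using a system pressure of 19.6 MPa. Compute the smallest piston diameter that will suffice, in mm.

D ≈ 316 mm

Extension force acts on the full piston face: F = P × (π/4)D².
D = √(4F / (πP)) = √(4 × 1540 kN / (π × 19.6 MPa))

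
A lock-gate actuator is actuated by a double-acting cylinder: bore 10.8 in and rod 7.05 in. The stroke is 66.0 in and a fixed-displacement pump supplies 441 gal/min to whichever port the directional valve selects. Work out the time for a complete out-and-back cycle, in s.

t ≈ 5.60 s

Cap-side area A_cap = π/4 × (10.8 in)² = 91.61 in^2
Rod-side annular area A_ann = π/4 × (10.8² − 7.05²) = 52.57 in^2
t_ext = A_cap·L/Q = 3.561 s
t_ret = A_ann·L/Q = 2.044 s
t_cycle = t_ext + t_ret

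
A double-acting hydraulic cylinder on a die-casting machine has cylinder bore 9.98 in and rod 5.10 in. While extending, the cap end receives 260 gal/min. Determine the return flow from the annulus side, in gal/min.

Cap-side area A_cap = π/4 × (9.98 in)² = 78.23 in^2
Rod-side annular area A_ann = π/4 × (9.98² − 5.10²) = 57.80 in^2
Piston speed v = Q_in/A_cap; rod-end outflow Q_out = v × A_ann = Q_in × A_ann/A_cap.

Q_out ≈ 192 gal/min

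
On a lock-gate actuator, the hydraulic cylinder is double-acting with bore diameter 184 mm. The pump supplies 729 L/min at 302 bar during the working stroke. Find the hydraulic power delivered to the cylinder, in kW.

Hydraulic power = P × Q

W ≈ 367 kW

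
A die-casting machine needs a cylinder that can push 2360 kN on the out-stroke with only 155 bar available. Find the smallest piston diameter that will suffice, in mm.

Extension force acts on the full piston face: F = P × (π/4)D².
D = √(4F / (πP)) = √(4 × 2360 kN / (π × 155 bar))

D ≈ 440 mm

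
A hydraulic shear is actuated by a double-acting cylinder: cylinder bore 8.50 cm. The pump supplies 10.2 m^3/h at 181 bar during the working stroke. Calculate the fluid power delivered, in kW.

Hydraulic power = P × Q

W ≈ 51.3 kW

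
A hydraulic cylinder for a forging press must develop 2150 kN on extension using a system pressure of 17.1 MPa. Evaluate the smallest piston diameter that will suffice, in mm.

D ≈ 400 mm

Extension force acts on the full piston face: F = P × (π/4)D².
D = √(4F / (πP)) = √(4 × 2150 kN / (π × 17.1 MPa))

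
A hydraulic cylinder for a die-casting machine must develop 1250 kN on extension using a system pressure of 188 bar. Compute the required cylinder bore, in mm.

Extension force acts on the full piston face: F = P × (π/4)D².
D = √(4F / (πP)) = √(4 × 1250 kN / (π × 188 bar))

D ≈ 291 mm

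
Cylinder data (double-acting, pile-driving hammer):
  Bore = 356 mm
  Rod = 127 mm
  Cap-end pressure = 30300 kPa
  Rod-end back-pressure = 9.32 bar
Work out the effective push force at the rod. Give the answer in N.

F ≈ 2.94e6 N

Cap-side area A_cap = π/4 × (356 mm)² = 99540 mm^2
Rod-side annular area A_ann = π/4 × (356² − 127²) = 86870 mm^2
Net thrust = P_cap·A_cap − P_rod·A_ann = 3.016e6 N − 80960 N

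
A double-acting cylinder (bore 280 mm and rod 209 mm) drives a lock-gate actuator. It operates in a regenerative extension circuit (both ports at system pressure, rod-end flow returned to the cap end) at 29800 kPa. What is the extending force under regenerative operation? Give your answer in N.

F ≈ 1.02e6 N

With equal pressure on both faces, forces on the annular region cancel; the net push is pressure × rod cross-section.
Rod cross-section A_rod = π/4 × (209 mm)² = 34310 mm^2
F = P × A_rod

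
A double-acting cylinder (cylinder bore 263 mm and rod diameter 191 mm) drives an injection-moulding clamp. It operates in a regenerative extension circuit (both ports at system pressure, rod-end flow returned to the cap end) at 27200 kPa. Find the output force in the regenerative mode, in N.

F ≈ 7.79e5 N

With equal pressure on both faces, forces on the annular region cancel; the net push is pressure × rod cross-section.
Rod cross-section A_rod = π/4 × (191 mm)² = 28650 mm^2
F = P × A_rod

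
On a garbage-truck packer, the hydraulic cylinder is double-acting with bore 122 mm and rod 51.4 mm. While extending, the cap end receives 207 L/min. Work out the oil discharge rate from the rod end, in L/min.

Cap-side area A_cap = π/4 × (122 mm)² = 11690 mm^2
Rod-side annular area A_ann = π/4 × (122² − 51.4²) = 9615 mm^2
Piston speed v = Q_in/A_cap; rod-end outflow Q_out = v × A_ann = Q_in × A_ann/A_cap.

Q_out ≈ 170 L/min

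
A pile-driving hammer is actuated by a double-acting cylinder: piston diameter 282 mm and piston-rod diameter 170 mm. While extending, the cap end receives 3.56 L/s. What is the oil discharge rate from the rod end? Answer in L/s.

Cap-side area A_cap = π/4 × (282 mm)² = 62460 mm^2
Rod-side annular area A_ann = π/4 × (282² − 170²) = 39760 mm^2
Piston speed v = Q_in/A_cap; rod-end outflow Q_out = v × A_ann = Q_in × A_ann/A_cap.

Q_out ≈ 2.27 L/s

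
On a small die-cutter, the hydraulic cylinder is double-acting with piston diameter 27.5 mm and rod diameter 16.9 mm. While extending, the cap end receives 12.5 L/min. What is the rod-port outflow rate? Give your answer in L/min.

Cap-side area A_cap = π/4 × (27.5 mm)² = 594.0 mm^2
Rod-side annular area A_ann = π/4 × (27.5² − 16.9²) = 369.6 mm^2
Piston speed v = Q_in/A_cap; rod-end outflow Q_out = v × A_ann = Q_in × A_ann/A_cap.

Q_out ≈ 7.78 L/min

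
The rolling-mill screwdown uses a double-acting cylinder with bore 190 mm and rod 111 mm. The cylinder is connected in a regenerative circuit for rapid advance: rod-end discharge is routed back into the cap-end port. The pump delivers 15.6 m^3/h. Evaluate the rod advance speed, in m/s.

In regeneration the rod-end outflow joins the pump flow into the cap end, so the net volume the pump must supply per unit advance equals the rod cross-section area.
Rod cross-section A_rod = π/4 × (111 mm)² = 9677 mm^2
v = Q_pump / A_rod

v ≈ 0.448 m/s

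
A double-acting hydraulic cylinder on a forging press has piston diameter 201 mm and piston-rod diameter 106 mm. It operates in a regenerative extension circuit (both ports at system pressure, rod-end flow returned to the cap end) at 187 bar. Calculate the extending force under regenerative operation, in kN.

With equal pressure on both faces, forces on the annular region cancel; the net push is pressure × rod cross-section.
Rod cross-section A_rod = π/4 × (106 mm)² = 8825 mm^2
F = P × A_rod

F ≈ 165 kN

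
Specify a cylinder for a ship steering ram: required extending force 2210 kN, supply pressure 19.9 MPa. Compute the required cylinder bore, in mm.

D ≈ 376 mm

Extension force acts on the full piston face: F = P × (π/4)D².
D = √(4F / (πP)) = √(4 × 2210 kN / (π × 19.9 MPa))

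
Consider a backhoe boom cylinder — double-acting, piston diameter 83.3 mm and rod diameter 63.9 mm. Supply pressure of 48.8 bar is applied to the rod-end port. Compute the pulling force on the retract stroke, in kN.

Rod-side annular area A_ann = π/4 × (83.3² − 63.9²) = 2243 mm^2
On retraction the pressure acts on the annular area (bore minus rod).
F = P × A_ann

F ≈ 10.9 kN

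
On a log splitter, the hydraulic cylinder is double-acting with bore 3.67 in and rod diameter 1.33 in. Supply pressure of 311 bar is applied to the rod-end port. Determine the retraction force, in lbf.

F ≈ 41400 lbf

Rod-side annular area A_ann = π/4 × (3.67² − 1.33²) = 9.189 in^2
On retraction the pressure acts on the annular area (bore minus rod).
F = P × A_ann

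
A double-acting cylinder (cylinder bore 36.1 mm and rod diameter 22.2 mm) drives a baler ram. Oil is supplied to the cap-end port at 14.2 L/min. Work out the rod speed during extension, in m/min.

v ≈ 13.9 m/min

Cap-side area A_cap = π/4 × (36.1 mm)² = 1024 mm^2
v = Q / A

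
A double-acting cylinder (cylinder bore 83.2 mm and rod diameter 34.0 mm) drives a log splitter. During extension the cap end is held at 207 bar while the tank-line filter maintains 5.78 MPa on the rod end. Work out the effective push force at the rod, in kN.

F ≈ 86.4 kN

Cap-side area A_cap = π/4 × (83.2 mm)² = 5437 mm^2
Rod-side annular area A_ann = π/4 × (83.2² − 34.0²) = 4529 mm^2
Net thrust = P_cap·A_cap − P_rod·A_ann = 112.5 kN − 26.18 kN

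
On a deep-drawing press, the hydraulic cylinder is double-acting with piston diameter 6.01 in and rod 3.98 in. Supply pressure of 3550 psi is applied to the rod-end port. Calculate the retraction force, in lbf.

F ≈ 56500 lbf

Rod-side annular area A_ann = π/4 × (6.01² − 3.98²) = 15.93 in^2
On retraction the pressure acts on the annular area (bore minus rod).
F = P × A_ann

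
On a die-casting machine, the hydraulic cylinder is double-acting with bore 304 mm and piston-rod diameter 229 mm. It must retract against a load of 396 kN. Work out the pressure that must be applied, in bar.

P ≈ 126 bar

Rod-side annular area A_ann = π/4 × (304² − 229²) = 31400 mm^2
Retraction: pressure acts on the annular area.
P = F / A = 396 kN / A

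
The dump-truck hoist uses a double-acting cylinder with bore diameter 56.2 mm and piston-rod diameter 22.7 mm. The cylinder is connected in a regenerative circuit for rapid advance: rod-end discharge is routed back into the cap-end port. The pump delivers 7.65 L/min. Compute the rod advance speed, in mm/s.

v ≈ 315 mm/s

In regeneration the rod-end outflow joins the pump flow into the cap end, so the net volume the pump must supply per unit advance equals the rod cross-section area.
Rod cross-section A_rod = π/4 × (22.7 mm)² = 404.7 mm^2
v = Q_pump / A_rod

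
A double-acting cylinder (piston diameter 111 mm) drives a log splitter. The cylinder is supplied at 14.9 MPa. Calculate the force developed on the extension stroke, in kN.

F ≈ 144 kN

Cap-side area A_cap = π/4 × (111 mm)² = 9677 mm^2
F = P × A_cap = 14.9 MPa × A_cap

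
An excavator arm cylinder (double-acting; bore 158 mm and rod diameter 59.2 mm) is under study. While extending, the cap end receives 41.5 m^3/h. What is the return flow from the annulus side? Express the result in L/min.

Q_out ≈ 595 L/min

Cap-side area A_cap = π/4 × (158 mm)² = 19610 mm^2
Rod-side annular area A_ann = π/4 × (158² − 59.2²) = 16850 mm^2
Piston speed v = Q_in/A_cap; rod-end outflow Q_out = v × A_ann = Q_in × A_ann/A_cap.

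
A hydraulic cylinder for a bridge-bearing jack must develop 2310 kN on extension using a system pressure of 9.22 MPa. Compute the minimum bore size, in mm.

D ≈ 565 mm

Extension force acts on the full piston face: F = P × (π/4)D².
D = √(4F / (πP)) = √(4 × 2310 kN / (π × 9.22 MPa))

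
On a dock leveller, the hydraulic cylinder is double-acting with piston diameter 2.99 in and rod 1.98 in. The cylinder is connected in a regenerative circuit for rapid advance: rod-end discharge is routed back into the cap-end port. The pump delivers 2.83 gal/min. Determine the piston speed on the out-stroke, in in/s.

v ≈ 3.54 in/s

In regeneration the rod-end outflow joins the pump flow into the cap end, so the net volume the pump must supply per unit advance equals the rod cross-section area.
Rod cross-section A_rod = π/4 × (1.98 in)² = 3.079 in^2
v = Q_pump / A_rod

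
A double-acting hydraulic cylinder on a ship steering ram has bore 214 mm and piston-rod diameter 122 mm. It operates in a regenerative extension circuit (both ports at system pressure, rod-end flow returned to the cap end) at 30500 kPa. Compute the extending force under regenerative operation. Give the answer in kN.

F ≈ 357 kN

With equal pressure on both faces, forces on the annular region cancel; the net push is pressure × rod cross-section.
Rod cross-section A_rod = π/4 × (122 mm)² = 11690 mm^2
F = P × A_rod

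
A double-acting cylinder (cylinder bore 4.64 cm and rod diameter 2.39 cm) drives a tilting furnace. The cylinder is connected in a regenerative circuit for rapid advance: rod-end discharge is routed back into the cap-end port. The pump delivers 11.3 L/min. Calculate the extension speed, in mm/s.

v ≈ 420 mm/s

In regeneration the rod-end outflow joins the pump flow into the cap end, so the net volume the pump must supply per unit advance equals the rod cross-section area.
Rod cross-section A_rod = π/4 × (2.39 cm)² = 4.486 cm^2
v = Q_pump / A_rod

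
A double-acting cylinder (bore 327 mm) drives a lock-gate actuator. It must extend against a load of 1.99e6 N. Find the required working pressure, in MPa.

P ≈ 23.7 MPa

Cap-side area A_cap = π/4 × (327 mm)² = 83980 mm^2
P = F / A = 1.99e6 N / A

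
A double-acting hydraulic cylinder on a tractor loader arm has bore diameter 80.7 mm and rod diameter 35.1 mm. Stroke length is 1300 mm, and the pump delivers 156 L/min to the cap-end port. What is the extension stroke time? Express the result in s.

Cap-side area A_cap = π/4 × (80.7 mm)² = 5115 mm^2
Swept volume V = A × L; t = V / Q = A·L / Q

t ≈ 2.56 s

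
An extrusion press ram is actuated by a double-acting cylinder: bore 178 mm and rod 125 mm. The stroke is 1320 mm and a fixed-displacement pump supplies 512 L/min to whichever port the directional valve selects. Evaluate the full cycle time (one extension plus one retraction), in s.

Cap-side area A_cap = π/4 × (178 mm)² = 24880 mm^2
Rod-side annular area A_ann = π/4 × (178² − 125²) = 12610 mm^2
t_ext = A_cap·L/Q = 3.849 s
t_ret = A_ann·L/Q = 1.951 s
t_cycle = t_ext + t_ret

t ≈ 5.80 s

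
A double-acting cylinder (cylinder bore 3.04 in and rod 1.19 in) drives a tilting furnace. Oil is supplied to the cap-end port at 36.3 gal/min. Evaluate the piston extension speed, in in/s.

Cap-side area A_cap = π/4 × (3.04 in)² = 7.258 in^2
v = Q / A

v ≈ 19.3 in/s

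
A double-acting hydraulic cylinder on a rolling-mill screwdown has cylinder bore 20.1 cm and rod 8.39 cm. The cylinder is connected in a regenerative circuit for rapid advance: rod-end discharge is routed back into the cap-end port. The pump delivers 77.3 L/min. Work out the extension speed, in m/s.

In regeneration the rod-end outflow joins the pump flow into the cap end, so the net volume the pump must supply per unit advance equals the rod cross-section area.
Rod cross-section A_rod = π/4 × (8.39 cm)² = 55.29 cm^2
v = Q_pump / A_rod

v ≈ 0.233 m/s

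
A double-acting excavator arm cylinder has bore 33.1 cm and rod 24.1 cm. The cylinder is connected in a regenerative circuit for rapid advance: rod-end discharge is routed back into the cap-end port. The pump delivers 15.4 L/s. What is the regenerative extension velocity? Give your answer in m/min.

v ≈ 20.3 m/min

In regeneration the rod-end outflow joins the pump flow into the cap end, so the net volume the pump must supply per unit advance equals the rod cross-section area.
Rod cross-section A_rod = π/4 × (24.1 cm)² = 456.2 cm^2
v = Q_pump / A_rod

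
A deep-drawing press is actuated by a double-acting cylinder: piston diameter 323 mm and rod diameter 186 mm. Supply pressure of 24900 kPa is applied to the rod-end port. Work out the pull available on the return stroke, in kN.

F ≈ 1360 kN

Rod-side annular area A_ann = π/4 × (323² − 186²) = 54770 mm^2
On retraction the pressure acts on the annular area (bore minus rod).
F = P × A_ann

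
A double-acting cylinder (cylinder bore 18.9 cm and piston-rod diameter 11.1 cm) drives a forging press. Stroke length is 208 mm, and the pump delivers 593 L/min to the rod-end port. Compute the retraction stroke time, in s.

t ≈ 0.387 s

Rod-side annular area A_ann = π/4 × (18.9² − 11.1²) = 183.8 cm^2
Swept volume V = A × L; t = V / Q = A·L / Q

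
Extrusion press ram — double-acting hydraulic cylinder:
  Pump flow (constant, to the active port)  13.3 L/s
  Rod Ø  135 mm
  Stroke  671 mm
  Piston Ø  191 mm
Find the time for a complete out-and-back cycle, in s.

t ≈ 2.17 s

Cap-side area A_cap = π/4 × (191 mm)² = 28650 mm^2
Rod-side annular area A_ann = π/4 × (191² − 135²) = 14340 mm^2
t_ext = A_cap·L/Q = 1.446 s
t_ret = A_ann·L/Q = 0.7234 s
t_cycle = t_ext + t_ret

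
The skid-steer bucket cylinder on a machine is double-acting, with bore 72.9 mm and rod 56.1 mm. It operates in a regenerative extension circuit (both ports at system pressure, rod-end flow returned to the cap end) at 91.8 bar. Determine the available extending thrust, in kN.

With equal pressure on both faces, forces on the annular region cancel; the net push is pressure × rod cross-section.
Rod cross-section A_rod = π/4 × (56.1 mm)² = 2472 mm^2
F = P × A_rod

F ≈ 22.7 kN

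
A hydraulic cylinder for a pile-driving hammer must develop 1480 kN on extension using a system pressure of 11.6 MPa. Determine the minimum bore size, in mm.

D ≈ 403 mm

Extension force acts on the full piston face: F = P × (π/4)D².
D = √(4F / (πP)) = √(4 × 1480 kN / (π × 11.6 MPa))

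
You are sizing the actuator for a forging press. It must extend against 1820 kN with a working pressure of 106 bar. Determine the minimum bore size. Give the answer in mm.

D ≈ 468 mm

Extension force acts on the full piston face: F = P × (π/4)D².
D = √(4F / (πP)) = √(4 × 1820 kN / (π × 106 bar))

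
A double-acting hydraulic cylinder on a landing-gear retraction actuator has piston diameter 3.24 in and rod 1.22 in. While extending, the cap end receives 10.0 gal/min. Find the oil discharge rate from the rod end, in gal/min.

Q_out ≈ 8.58 gal/min

Cap-side area A_cap = π/4 × (3.24 in)² = 8.245 in^2
Rod-side annular area A_ann = π/4 × (3.24² − 1.22²) = 7.076 in^2
Piston speed v = Q_in/A_cap; rod-end outflow Q_out = v × A_ann = Q_in × A_ann/A_cap.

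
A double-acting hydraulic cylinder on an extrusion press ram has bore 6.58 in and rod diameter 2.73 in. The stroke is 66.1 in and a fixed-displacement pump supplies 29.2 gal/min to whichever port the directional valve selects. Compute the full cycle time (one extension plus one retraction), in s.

t ≈ 36.5 s

Cap-side area A_cap = π/4 × (6.58 in)² = 34.00 in^2
Rod-side annular area A_ann = π/4 × (6.58² − 2.73²) = 28.15 in^2
t_ext = A_cap·L/Q = 19.99 s
t_ret = A_ann·L/Q = 16.55 s
t_cycle = t_ext + t_ret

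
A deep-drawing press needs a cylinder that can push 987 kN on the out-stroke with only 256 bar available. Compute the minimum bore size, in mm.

D ≈ 222 mm

Extension force acts on the full piston face: F = P × (π/4)D².
D = √(4F / (πP)) = √(4 × 987 kN / (π × 256 bar))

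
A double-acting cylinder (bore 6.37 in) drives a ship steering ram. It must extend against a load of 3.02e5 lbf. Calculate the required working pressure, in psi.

P ≈ 9480 psi

Cap-side area A_cap = π/4 × (6.37 in)² = 31.87 in^2
P = F / A = 3.02e5 lbf / A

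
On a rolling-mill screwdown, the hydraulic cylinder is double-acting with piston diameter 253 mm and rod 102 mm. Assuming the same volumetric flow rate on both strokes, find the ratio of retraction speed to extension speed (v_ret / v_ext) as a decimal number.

v_ret/v_ext ≈ 1.19

Cap-side area A_cap = π/4 × (253 mm)² = 50270 mm^2
Rod-side annular area A_ann = π/4 × (253² − 102²) = 42100 mm^2
For equal Q, v ∝ 1/A, so v_ret/v_ext = A_cap/A_ann.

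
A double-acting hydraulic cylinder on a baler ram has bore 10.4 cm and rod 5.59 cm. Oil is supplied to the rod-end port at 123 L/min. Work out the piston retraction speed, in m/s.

Rod-side annular area A_ann = π/4 × (10.4² − 5.59²) = 60.41 cm^2
Flow into the rod-end port fills the annular volume.
v = Q / A

v ≈ 0.339 m/s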